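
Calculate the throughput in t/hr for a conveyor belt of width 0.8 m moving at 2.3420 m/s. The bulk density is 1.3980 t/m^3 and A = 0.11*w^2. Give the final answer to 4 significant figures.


A = 0.11 * 0.8^2 = 0.0704 m^2
C = 0.0704 * 2.3420 * 1.3980 * 3600
C = 829.8 t/hr


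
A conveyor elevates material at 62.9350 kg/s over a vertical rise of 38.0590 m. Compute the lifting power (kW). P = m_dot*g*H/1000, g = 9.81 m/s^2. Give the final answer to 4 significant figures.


P = 62.9350 * 9.81 * 38.0590 / 1000
P = 23.50 kW


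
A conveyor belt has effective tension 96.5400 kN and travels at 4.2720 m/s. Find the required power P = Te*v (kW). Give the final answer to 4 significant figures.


P = Te * v = 96.5400 * 4.2720
P = 412.4 kW


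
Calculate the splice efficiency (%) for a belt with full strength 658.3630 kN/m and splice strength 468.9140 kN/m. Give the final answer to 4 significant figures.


Eff = 468.9140 / 658.3630 * 100
Eff = 71.22 %


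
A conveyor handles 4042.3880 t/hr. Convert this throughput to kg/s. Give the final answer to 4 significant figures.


m_dot = 4042.3880 * 1000 / 3600
m_dot = 1123 kg/s


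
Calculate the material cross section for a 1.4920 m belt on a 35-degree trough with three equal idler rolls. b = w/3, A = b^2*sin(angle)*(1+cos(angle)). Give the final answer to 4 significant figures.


b = 1.4920/3 = 0.497333 m
A = 0.497333^2 * sin(35 deg) * (1 + cos(35 deg))
A = 0.2581 m^2


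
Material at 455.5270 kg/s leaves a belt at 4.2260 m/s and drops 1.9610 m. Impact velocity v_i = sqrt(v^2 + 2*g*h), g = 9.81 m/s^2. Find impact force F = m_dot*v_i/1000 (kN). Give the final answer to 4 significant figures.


v_i = sqrt(4.2260^2 + 2*9.81*1.9610) = 7.50559 m/s
F = 455.5270 * 7.50559 / 1000
F = 3.419 kN


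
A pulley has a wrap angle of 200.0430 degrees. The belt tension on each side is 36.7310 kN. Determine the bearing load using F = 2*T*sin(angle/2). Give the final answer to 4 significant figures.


F = 2 * 36.7310 * sin(200.0430/2 deg)
F = 72.34 kN


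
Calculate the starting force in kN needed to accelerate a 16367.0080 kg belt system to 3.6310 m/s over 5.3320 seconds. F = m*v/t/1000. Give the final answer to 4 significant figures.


F = 16367.0080 * 3.6310 / 5.3320 / 1000
F = 11.15 kN


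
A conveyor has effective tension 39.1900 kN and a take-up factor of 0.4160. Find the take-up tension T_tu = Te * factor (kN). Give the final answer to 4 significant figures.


T_tu = 39.1900 * 0.4160
T_tu = 16.30 kN


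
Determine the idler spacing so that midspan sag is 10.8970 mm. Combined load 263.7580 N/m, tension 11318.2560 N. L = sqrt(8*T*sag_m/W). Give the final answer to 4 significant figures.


sag = 10.8970/1000 = 0.010897 m
L = sqrt(8 * 11318.2560 * 0.010897 / 263.7580)
L = 1.934 m


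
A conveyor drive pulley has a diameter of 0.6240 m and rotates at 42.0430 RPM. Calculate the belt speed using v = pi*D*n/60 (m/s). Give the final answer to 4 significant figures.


v = pi * 0.6240 * 42.0430 / 60
v = 1.374 m/s


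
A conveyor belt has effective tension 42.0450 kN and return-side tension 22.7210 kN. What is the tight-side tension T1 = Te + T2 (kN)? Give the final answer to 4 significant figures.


T1 = Te + T2 = 42.0450 + 22.7210
T1 = 64.77 kN


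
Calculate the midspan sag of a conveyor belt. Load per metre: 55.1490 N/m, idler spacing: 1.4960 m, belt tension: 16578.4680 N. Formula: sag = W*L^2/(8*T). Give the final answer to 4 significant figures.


sag = 55.1490 * 1.4960^2 / (8 * 16578.4680)
sag = 0.0009306 m


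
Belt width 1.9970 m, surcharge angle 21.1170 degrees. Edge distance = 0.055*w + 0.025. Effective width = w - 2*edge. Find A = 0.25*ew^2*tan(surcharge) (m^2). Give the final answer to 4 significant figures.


edge = 0.055*1.9970 + 0.025 = 0.134835 m
ew = 1.9970 - 2*0.134835 = 1.72733 m
A = 0.25 * 1.72733^2 * tan(21.1170 deg)
A = 0.2881 m^2


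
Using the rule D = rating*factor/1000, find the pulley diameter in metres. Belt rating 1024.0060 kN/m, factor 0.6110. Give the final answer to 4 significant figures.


D = 1024.0060 * 0.6110 / 1000
D = 0.6257 m


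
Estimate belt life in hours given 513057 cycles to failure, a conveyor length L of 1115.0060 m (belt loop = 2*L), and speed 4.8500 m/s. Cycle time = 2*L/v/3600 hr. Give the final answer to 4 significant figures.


cycle_time = 2 * 1115.0060 / 4.8500 / 3600 = 0.127721 hr
life = 513057 * 0.127721 = 65530 hours


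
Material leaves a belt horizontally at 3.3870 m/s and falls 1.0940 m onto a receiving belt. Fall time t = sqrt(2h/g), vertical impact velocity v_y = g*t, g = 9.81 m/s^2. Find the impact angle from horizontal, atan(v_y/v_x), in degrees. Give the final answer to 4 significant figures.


t = sqrt(2*1.0940/9.81) = 0.472269 s
v_y = 9.81 * 0.472269 = 4.63296 m/s
angle = atan(4.63296 / 3.3870) = 53.83 deg


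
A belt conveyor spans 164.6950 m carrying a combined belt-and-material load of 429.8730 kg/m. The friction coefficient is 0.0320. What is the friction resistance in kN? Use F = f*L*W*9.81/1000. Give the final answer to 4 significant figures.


F = 0.0320 * 164.6950 * 429.8730 * 9.81 / 1000
F = 22.22 kN


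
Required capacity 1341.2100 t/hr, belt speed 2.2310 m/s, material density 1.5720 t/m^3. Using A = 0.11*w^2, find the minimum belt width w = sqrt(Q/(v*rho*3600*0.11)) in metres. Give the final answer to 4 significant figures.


A_req = 1341.2100 / (2.2310 * 1.5720 * 3600) = 0.106229 m^2
w = sqrt(0.106229 / 0.11)
w = 0.9827 m


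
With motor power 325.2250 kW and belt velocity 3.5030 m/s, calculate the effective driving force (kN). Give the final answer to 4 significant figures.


Te = P / v = 325.2250 / 3.5030
Te = 92.84 kN


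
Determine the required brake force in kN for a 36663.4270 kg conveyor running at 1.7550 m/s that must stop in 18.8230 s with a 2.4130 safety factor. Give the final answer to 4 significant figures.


F = 36663.4270 * 1.7550 / 18.8230 * 2.4130 / 1000
F = 8.249 kN


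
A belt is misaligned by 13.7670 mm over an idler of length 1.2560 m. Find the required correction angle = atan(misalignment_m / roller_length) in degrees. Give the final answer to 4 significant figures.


misalign_m = 13.7670 / 1000 = 0.013767 m
angle = atan(0.013767 / 1.2560)
angle = 0.6280 deg


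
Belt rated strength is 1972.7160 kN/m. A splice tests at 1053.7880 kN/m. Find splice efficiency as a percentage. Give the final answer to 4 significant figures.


Eff = 1053.7880 / 1972.7160 * 100
Eff = 53.42 %


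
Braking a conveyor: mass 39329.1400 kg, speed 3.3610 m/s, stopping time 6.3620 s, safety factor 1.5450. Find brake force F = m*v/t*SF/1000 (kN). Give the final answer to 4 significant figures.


F = 39329.1400 * 3.3610 / 6.3620 * 1.5450 / 1000
F = 32.10 kN


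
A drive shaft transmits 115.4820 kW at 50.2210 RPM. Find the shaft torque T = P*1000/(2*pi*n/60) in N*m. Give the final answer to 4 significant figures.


omega = 2*pi*50.2210/60 = 5.25913 rad/s
T = 115.4820*1000 / 5.25913
T = 21960 N*m


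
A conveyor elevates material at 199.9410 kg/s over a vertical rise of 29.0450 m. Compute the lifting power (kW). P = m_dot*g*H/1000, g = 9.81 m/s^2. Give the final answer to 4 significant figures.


P = 199.9410 * 9.81 * 29.0450 / 1000
P = 56.97 kW


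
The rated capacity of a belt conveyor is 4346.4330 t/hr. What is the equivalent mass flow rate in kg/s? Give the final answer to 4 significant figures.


m_dot = 4346.4330 * 1000 / 3600
m_dot = 1207 kg/s


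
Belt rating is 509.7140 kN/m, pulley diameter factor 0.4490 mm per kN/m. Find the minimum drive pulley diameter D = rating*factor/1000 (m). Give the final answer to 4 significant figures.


D = 509.7140 * 0.4490 / 1000
D = 0.2289 m


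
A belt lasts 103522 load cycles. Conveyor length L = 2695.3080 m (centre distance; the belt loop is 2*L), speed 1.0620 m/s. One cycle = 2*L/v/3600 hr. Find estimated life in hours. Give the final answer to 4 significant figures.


cycle_time = 2 * 2695.3080 / 1.0620 / 3600 = 1.40997 hr
life = 103522 * 1.40997 = 146000 hours


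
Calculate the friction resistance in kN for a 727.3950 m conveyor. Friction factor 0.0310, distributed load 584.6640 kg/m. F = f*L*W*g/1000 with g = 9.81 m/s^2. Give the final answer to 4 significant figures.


F = 0.0310 * 727.3950 * 584.6640 * 9.81 / 1000
F = 129.3 kN


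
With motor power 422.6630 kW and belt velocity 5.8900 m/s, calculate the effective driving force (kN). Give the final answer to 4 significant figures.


Te = P / v = 422.6630 / 5.8900
Te = 71.76 kN


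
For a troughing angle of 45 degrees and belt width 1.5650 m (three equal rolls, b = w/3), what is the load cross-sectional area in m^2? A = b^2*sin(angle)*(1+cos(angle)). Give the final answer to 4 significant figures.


b = 1.5650/3 = 0.521667 m
A = 0.521667^2 * sin(45 deg) * (1 + cos(45 deg))
A = 0.3285 m^2


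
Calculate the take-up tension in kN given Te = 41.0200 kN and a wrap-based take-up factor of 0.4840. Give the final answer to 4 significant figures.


T_tu = 41.0200 * 0.4840
T_tu = 19.85 kN


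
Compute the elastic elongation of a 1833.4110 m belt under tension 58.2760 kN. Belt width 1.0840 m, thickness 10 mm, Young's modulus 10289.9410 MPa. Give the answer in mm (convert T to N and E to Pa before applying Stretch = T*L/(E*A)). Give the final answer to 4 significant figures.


A = 1.0840 * 0.01 = 0.01084 m^2
Stretch = 58.2760*1000 * 1833.4110 / (10289.9410e6 * 0.01084) * 1000
Stretch = 957.9 mm


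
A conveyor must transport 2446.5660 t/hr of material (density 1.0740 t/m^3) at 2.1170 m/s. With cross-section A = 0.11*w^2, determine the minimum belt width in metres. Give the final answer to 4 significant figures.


A_req = 2446.5660 / (2.1170 * 1.0740 * 3600) = 0.298902 m^2
w = sqrt(0.298902 / 0.11)
w = 1.648 m


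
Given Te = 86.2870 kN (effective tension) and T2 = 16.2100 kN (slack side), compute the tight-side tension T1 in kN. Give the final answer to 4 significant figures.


T1 = Te + T2 = 86.2870 + 16.2100
T1 = 102.5 kN


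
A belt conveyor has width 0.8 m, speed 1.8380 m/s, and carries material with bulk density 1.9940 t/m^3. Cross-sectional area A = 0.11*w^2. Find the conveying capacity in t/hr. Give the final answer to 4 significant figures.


A = 0.11 * 0.8^2 = 0.0704 m^2
C = 0.0704 * 1.8380 * 1.9940 * 3600
C = 928.9 t/hr


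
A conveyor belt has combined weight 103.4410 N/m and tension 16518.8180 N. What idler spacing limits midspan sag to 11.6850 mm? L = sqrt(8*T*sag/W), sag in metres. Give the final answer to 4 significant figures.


sag = 11.6850/1000 = 0.011685 m
L = sqrt(8 * 16518.8180 * 0.011685 / 103.4410)
L = 3.864 m


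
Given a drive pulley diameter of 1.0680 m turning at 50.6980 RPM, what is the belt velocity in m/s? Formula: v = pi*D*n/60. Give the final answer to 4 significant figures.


v = pi * 1.0680 * 50.6980 / 60
v = 2.835 m/s


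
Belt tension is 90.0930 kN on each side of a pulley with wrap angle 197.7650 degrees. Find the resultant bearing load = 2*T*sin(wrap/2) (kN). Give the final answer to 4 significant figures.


F = 2 * 90.0930 * sin(197.7650/2 deg)
F = 178.0 kN


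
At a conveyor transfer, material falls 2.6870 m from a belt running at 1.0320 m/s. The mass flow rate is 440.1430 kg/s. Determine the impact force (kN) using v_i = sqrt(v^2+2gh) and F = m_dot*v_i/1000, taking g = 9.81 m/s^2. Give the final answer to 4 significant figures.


v_i = sqrt(1.0320^2 + 2*9.81*2.6870) = 7.33376 m/s
F = 440.1430 * 7.33376 / 1000
F = 3.228 kN


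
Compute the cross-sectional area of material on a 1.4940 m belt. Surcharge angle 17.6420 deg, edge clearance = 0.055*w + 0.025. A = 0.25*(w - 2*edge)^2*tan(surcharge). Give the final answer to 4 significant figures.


edge = 0.055*1.4940 + 0.025 = 0.10717 m
ew = 1.4940 - 2*0.10717 = 1.27966 m
A = 0.25 * 1.27966^2 * tan(17.6420 deg)
A = 0.1302 m^2


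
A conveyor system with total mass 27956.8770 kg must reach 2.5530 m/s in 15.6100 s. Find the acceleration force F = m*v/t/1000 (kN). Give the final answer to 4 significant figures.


F = 27956.8770 * 2.5530 / 15.6100 / 1000
F = 4.572 kN


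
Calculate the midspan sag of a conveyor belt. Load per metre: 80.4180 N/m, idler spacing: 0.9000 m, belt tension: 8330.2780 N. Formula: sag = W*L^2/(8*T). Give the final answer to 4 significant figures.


sag = 80.4180 * 0.9000^2 / (8 * 8330.2780)
sag = 0.0009774 m


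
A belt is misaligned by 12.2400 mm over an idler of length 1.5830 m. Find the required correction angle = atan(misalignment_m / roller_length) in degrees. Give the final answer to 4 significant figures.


misalign_m = 12.2400 / 1000 = 0.012240 m
angle = atan(0.012240 / 1.5830)
angle = 0.4430 deg


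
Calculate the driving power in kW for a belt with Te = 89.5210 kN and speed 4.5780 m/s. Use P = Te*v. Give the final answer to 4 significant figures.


P = Te * v = 89.5210 * 4.5780
P = 409.8 kW


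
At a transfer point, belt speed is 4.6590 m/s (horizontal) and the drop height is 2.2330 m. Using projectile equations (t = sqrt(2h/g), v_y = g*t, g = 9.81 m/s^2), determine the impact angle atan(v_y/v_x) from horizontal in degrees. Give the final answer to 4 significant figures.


t = sqrt(2*2.2330/9.81) = 0.674722 s
v_y = 9.81 * 0.674722 = 6.61902 m/s
angle = atan(6.61902 / 4.6590) = 54.86 deg


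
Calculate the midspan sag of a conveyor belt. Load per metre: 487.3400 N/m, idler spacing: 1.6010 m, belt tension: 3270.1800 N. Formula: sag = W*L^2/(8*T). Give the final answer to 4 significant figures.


sag = 487.3400 * 1.6010^2 / (8 * 3270.1800)
sag = 0.04775 m


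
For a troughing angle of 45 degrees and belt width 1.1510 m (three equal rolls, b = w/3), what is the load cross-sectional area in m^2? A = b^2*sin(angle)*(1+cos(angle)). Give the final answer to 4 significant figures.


b = 1.1510/3 = 0.383667 m
A = 0.383667^2 * sin(45 deg) * (1 + cos(45 deg))
A = 0.1777 m^2


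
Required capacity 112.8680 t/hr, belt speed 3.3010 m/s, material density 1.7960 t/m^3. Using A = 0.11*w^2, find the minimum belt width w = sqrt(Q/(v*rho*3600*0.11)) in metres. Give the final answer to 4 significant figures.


A_req = 112.8680 / (3.3010 * 1.7960 * 3600) = 0.0052883 m^2
w = sqrt(0.0052883 / 0.11)
w = 0.2193 m


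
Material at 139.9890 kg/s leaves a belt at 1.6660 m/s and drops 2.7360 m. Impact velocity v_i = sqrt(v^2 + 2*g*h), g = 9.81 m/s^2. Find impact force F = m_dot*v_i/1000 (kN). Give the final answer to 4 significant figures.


v_i = sqrt(1.6660^2 + 2*9.81*2.7360) = 7.51371 m/s
F = 139.9890 * 7.51371 / 1000
F = 1.052 kN


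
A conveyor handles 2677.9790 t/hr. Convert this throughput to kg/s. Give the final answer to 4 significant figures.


m_dot = 2677.9790 * 1000 / 3600
m_dot = 743.9 kg/s


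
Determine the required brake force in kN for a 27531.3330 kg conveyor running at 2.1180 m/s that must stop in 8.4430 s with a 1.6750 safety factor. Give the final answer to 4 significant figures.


F = 27531.3330 * 2.1180 / 8.4430 * 1.6750 / 1000
F = 11.57 kN


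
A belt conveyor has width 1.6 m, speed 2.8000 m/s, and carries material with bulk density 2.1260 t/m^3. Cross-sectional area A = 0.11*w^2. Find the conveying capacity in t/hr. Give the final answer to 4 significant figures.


A = 0.11 * 1.6^2 = 0.2816 m^2
C = 0.2816 * 2.8000 * 2.1260 * 3600
C = 6035 t/hr


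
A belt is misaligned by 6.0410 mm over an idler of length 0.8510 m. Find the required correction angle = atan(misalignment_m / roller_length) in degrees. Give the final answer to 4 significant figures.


misalign_m = 6.0410 / 1000 = 0.006041 m
angle = atan(0.006041 / 0.8510)
angle = 0.4067 deg


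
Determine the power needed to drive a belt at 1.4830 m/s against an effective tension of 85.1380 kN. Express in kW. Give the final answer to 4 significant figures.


P = Te * v = 85.1380 * 1.4830
P = 126.3 kW


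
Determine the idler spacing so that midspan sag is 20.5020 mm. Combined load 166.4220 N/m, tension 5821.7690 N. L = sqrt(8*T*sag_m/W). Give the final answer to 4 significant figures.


sag = 20.5020/1000 = 0.020502 m
L = sqrt(8 * 5821.7690 * 0.020502 / 166.4220)
L = 2.395 m


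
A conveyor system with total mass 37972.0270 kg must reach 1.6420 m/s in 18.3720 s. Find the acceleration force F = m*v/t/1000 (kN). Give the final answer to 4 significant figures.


F = 37972.0270 * 1.6420 / 18.3720 / 1000
F = 3.394 kN


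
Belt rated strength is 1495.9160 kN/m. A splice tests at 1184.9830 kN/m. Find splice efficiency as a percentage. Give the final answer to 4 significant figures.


Eff = 1184.9830 / 1495.9160 * 100
Eff = 79.21 %


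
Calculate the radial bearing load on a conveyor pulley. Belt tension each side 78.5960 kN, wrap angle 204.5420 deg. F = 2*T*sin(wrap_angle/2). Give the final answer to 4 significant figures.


F = 2 * 78.5960 * sin(204.5420/2 deg)
F = 153.6 kN


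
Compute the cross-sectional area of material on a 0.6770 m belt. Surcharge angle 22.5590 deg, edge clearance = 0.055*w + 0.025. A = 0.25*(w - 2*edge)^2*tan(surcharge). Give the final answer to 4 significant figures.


edge = 0.055*0.6770 + 0.025 = 0.062235 m
ew = 0.6770 - 2*0.062235 = 0.55253 m
A = 0.25 * 0.55253^2 * tan(22.5590 deg)
A = 0.03171 m^2


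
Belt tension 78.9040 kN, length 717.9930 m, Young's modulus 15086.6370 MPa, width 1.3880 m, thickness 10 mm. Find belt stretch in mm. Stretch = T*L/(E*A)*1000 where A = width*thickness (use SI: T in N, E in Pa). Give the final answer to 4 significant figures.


A = 1.3880 * 0.01 = 0.01388 m^2
Stretch = 78.9040*1000 * 717.9930 / (15086.6370e6 * 0.01388) * 1000
Stretch = 270.5 mm


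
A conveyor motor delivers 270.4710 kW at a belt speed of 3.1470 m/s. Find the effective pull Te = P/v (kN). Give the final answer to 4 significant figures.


Te = P / v = 270.4710 / 3.1470
Te = 85.95 kN


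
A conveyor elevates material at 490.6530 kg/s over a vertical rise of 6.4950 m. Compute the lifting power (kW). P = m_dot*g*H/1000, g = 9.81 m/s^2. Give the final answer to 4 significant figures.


P = 490.6530 * 9.81 * 6.4950 / 1000
P = 31.26 kW


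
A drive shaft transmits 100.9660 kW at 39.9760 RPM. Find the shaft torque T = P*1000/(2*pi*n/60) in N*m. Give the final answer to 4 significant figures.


omega = 2*pi*39.9760/60 = 4.18628 rad/s
T = 100.9660*1000 / 4.18628
T = 24120 N*m


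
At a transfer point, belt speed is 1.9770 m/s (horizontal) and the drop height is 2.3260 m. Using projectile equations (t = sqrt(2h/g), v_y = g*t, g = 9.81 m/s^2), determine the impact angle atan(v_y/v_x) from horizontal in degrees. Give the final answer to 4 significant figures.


t = sqrt(2*2.3260/9.81) = 0.688629 s
v_y = 9.81 * 0.688629 = 6.75545 m/s
angle = atan(6.75545 / 1.9770) = 73.69 deg


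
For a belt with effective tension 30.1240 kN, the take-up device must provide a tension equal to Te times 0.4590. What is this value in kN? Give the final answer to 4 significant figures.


T_tu = 30.1240 * 0.4590
T_tu = 13.83 kN


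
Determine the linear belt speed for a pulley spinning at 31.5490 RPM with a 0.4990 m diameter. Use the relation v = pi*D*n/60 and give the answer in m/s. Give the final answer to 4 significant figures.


v = pi * 0.4990 * 31.5490 / 60
v = 0.8243 m/s


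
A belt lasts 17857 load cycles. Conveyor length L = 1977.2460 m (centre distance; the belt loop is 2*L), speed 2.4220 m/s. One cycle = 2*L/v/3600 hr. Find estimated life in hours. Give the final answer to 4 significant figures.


cycle_time = 2 * 1977.2460 / 2.4220 / 3600 = 0.453538 hr
life = 17857 * 0.453538 = 8099 hours


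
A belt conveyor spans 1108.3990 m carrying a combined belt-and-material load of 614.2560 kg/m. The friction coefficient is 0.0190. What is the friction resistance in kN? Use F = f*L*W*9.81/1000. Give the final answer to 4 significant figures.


F = 0.0190 * 1108.3990 * 614.2560 * 9.81 / 1000
F = 126.9 kN


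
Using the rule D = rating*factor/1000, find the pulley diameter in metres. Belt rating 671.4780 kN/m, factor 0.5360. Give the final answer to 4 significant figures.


D = 671.4780 * 0.5360 / 1000
D = 0.3599 m


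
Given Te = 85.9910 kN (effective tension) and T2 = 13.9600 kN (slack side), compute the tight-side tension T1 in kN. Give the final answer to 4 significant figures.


T1 = Te + T2 = 85.9910 + 13.9600
T1 = 99.95 kN


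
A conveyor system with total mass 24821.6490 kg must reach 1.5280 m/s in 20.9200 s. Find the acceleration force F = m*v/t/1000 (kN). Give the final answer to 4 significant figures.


F = 24821.6490 * 1.5280 / 20.9200 / 1000
F = 1.813 kN


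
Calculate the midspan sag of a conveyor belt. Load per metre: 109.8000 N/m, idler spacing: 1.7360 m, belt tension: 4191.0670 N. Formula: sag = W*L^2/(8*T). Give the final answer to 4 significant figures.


sag = 109.8000 * 1.7360^2 / (8 * 4191.0670)
sag = 0.009869 m


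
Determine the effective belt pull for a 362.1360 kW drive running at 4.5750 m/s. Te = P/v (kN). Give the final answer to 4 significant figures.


Te = P / v = 362.1360 / 4.5750
Te = 79.16 kN


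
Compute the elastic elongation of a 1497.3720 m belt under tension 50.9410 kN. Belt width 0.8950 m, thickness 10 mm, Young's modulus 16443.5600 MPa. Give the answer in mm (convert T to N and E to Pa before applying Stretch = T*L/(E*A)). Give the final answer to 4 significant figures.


A = 0.8950 * 0.01 = 0.00895 m^2
Stretch = 50.9410*1000 * 1497.3720 / (16443.5600e6 * 0.00895) * 1000
Stretch = 518.3 mm


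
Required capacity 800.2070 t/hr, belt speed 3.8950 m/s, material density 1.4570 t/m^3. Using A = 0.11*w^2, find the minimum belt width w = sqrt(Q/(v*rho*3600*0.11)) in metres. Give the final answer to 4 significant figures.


A_req = 800.2070 / (3.8950 * 1.4570 * 3600) = 0.0391681 m^2
w = sqrt(0.0391681 / 0.11)
w = 0.5967 m


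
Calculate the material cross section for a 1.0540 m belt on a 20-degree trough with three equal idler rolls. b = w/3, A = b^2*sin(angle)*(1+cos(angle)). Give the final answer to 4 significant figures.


b = 1.0540/3 = 0.351333 m
A = 0.351333^2 * sin(20 deg) * (1 + cos(20 deg))
A = 0.08189 m^2


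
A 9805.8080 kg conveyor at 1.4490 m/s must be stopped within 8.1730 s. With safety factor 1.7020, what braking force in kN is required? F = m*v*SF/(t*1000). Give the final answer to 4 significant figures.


F = 9805.8080 * 1.4490 / 8.1730 * 1.7020 / 1000
F = 2.959 kN


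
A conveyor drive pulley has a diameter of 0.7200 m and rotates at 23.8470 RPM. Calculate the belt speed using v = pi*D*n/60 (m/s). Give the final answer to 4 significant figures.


v = pi * 0.7200 * 23.8470 / 60
v = 0.8990 m/s


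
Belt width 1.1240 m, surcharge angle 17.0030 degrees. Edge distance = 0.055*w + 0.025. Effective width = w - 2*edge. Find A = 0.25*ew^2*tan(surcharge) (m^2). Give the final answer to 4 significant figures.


edge = 0.055*1.1240 + 0.025 = 0.08682 m
ew = 1.1240 - 2*0.08682 = 0.95036 m
A = 0.25 * 0.95036^2 * tan(17.0030 deg)
A = 0.06905 m^2


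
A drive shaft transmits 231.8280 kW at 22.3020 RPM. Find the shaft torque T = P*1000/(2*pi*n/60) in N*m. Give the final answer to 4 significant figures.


omega = 2*pi*22.3020/60 = 2.33546 rad/s
T = 231.8280*1000 / 2.33546
T = 99260 N*m


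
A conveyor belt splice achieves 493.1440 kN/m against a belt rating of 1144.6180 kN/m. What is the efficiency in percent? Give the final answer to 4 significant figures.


Eff = 493.1440 / 1144.6180 * 100
Eff = 43.08 %


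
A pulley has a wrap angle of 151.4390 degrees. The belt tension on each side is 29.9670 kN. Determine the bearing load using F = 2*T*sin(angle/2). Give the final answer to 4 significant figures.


F = 2 * 29.9670 * sin(151.4390/2 deg)
F = 58.08 kN


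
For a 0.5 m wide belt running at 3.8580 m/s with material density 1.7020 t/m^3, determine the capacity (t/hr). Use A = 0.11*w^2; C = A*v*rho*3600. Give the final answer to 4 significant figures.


A = 0.11 * 0.5^2 = 0.0275 m^2
C = 0.0275 * 3.8580 * 1.7020 * 3600
C = 650.1 t/hr


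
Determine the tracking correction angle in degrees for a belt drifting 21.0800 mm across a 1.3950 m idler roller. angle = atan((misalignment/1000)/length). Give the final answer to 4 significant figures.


misalign_m = 21.0800 / 1000 = 0.021080 m
angle = atan(0.021080 / 1.3950)
angle = 0.8657 deg


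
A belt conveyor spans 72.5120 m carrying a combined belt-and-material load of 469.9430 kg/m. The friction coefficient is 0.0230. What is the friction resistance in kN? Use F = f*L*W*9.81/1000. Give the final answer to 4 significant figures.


F = 0.0230 * 72.5120 * 469.9430 * 9.81 / 1000
F = 7.689 kN


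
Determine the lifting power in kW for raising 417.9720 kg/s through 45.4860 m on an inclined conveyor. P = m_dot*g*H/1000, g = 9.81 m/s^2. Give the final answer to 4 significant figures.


P = 417.9720 * 9.81 * 45.4860 / 1000
P = 186.5 kW


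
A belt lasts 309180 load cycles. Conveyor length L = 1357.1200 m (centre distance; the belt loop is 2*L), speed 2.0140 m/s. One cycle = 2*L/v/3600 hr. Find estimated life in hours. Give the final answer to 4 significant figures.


cycle_time = 2 * 1357.1200 / 2.0140 / 3600 = 0.374357 hr
life = 309180 * 0.374357 = 115700 hours


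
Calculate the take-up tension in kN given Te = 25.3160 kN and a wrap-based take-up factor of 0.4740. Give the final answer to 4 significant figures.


T_tu = 25.3160 * 0.4740
T_tu = 12.00 kN


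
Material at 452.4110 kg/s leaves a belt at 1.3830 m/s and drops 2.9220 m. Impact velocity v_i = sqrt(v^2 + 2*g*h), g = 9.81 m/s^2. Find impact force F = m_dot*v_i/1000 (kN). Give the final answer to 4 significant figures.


v_i = sqrt(1.3830^2 + 2*9.81*2.9220) = 7.6969 m/s
F = 452.4110 * 7.6969 / 1000
F = 3.482 kN


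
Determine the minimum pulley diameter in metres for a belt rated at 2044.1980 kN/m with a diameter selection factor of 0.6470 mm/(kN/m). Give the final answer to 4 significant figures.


D = 2044.1980 * 0.6470 / 1000
D = 1.323 m


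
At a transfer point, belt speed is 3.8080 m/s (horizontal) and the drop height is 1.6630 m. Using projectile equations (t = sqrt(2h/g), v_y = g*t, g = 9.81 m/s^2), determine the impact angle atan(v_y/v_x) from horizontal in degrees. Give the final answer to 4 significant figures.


t = sqrt(2*1.6630/9.81) = 0.582273 s
v_y = 9.81 * 0.582273 = 5.7121 m/s
angle = atan(5.7121 / 3.8080) = 56.31 deg


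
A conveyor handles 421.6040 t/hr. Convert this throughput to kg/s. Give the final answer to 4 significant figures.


m_dot = 421.6040 * 1000 / 3600
m_dot = 117.1 kg/s


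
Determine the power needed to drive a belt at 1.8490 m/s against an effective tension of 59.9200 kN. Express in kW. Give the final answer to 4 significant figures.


P = Te * v = 59.9200 * 1.8490
P = 110.8 kW


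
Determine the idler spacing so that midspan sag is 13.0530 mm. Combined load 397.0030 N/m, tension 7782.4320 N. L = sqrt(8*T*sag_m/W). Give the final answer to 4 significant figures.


sag = 13.0530/1000 = 0.013053 m
L = sqrt(8 * 7782.4320 * 0.013053 / 397.0030)
L = 1.431 m


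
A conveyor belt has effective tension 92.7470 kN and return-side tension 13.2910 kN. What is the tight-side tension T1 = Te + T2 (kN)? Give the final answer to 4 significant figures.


T1 = Te + T2 = 92.7470 + 13.2910
T1 = 106.0 kN


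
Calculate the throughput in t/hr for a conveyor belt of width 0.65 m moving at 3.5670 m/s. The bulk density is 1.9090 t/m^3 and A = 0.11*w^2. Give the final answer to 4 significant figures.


A = 0.11 * 0.65^2 = 0.046475 m^2
C = 0.046475 * 3.5670 * 1.9090 * 3600
C = 1139 t/hr


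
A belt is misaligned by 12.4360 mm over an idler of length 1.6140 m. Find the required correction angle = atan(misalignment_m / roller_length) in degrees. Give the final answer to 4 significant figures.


misalign_m = 12.4360 / 1000 = 0.012436 m
angle = atan(0.012436 / 1.6140)
angle = 0.4415 deg


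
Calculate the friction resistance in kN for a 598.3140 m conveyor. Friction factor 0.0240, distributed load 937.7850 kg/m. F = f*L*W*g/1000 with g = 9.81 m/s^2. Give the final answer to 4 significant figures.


F = 0.0240 * 598.3140 * 937.7850 * 9.81 / 1000
F = 132.1 kN


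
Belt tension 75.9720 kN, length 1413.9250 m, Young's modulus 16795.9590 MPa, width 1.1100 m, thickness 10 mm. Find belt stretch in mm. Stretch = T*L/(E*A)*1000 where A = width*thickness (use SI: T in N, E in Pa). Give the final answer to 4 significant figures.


A = 1.1100 * 0.01 = 0.01110 m^2
Stretch = 75.9720*1000 * 1413.9250 / (16795.9590e6 * 0.01110) * 1000
Stretch = 576.2 mm


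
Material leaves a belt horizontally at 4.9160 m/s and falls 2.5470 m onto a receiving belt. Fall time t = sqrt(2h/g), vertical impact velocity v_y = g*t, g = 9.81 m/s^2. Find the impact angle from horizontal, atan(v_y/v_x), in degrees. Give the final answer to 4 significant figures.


t = sqrt(2*2.5470/9.81) = 0.720601 s
v_y = 9.81 * 0.720601 = 7.0691 m/s
angle = atan(7.0691 / 4.9160) = 55.18 deg


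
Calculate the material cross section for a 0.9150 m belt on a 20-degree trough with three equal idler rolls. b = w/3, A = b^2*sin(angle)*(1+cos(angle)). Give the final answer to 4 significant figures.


b = 0.9150/3 = 0.305 m
A = 0.305^2 * sin(20 deg) * (1 + cos(20 deg))
A = 0.06171 m^2


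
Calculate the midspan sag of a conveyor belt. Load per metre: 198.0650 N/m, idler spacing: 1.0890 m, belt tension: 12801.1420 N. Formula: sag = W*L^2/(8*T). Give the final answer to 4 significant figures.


sag = 198.0650 * 1.0890^2 / (8 * 12801.1420)
sag = 0.002294 m


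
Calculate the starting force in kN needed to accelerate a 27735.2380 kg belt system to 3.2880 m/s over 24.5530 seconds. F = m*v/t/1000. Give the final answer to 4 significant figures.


F = 27735.2380 * 3.2880 / 24.5530 / 1000
F = 3.714 kN


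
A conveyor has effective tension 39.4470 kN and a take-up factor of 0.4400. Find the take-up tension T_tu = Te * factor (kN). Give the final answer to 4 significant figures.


T_tu = 39.4470 * 0.4400
T_tu = 17.36 kN


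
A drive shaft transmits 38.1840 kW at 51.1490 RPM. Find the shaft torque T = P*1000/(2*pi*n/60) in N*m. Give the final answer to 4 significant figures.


omega = 2*pi*51.1490/60 = 5.35631 rad/s
T = 38.1840*1000 / 5.35631
T = 7129 N*m


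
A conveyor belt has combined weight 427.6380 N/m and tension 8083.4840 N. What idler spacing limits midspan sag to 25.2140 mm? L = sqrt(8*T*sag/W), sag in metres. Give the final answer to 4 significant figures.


sag = 25.2140/1000 = 0.025214 m
L = sqrt(8 * 8083.4840 * 0.025214 / 427.6380)
L = 1.953 m


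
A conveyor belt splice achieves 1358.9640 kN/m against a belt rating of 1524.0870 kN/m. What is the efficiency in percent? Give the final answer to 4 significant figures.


Eff = 1358.9640 / 1524.0870 * 100
Eff = 89.17 %


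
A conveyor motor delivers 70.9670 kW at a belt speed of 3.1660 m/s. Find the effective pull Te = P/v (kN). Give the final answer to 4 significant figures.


Te = P / v = 70.9670 / 3.1660
Te = 22.42 kN


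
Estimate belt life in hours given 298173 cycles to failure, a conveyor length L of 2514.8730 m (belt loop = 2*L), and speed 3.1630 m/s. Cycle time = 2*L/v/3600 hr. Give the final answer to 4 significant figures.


cycle_time = 2 * 2514.8730 / 3.1630 / 3600 = 0.441717 hr
life = 298173 * 0.441717 = 131700 hours


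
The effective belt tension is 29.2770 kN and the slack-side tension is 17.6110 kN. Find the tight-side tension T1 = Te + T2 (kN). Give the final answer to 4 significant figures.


T1 = Te + T2 = 29.2770 + 17.6110
T1 = 46.89 kN


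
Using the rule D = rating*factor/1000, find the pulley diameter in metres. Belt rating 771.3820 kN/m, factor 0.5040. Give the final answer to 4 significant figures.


D = 771.3820 * 0.5040 / 1000
D = 0.3888 m


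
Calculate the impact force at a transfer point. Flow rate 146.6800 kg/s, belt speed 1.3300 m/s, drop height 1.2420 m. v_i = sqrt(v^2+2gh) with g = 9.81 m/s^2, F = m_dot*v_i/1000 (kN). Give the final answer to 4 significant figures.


v_i = sqrt(1.3300^2 + 2*9.81*1.2420) = 5.11243 m/s
F = 146.6800 * 5.11243 / 1000
F = 0.7499 kN


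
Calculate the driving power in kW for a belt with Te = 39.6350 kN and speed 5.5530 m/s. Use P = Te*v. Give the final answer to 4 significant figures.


P = Te * v = 39.6350 * 5.5530
P = 220.1 kW


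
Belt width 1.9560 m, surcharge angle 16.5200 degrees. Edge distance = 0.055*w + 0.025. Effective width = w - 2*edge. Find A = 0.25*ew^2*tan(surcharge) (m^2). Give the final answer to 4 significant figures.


edge = 0.055*1.9560 + 0.025 = 0.13258 m
ew = 1.9560 - 2*0.13258 = 1.69084 m
A = 0.25 * 1.69084^2 * tan(16.5200 deg)
A = 0.2120 m^2


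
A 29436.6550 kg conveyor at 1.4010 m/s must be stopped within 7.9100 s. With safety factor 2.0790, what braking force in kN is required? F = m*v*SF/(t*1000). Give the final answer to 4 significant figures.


F = 29436.6550 * 1.4010 / 7.9100 * 2.0790 / 1000
F = 10.84 kN


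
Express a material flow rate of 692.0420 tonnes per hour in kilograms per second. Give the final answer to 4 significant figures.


m_dot = 692.0420 * 1000 / 3600
m_dot = 192.2 kg/s


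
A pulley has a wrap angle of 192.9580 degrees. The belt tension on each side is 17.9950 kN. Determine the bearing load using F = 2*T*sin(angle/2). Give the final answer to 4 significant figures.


F = 2 * 17.9950 * sin(192.9580/2 deg)
F = 35.76 kN


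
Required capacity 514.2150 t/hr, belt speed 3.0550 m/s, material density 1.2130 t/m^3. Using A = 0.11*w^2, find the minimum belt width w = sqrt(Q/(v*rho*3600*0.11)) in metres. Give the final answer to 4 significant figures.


A_req = 514.2150 / (3.0550 * 1.2130 * 3600) = 0.0385452 m^2
w = sqrt(0.0385452 / 0.11)
w = 0.5920 m


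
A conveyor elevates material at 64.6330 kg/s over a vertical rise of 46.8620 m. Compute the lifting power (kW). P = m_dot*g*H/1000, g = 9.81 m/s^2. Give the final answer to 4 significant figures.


P = 64.6330 * 9.81 * 46.8620 / 1000
P = 29.71 kW


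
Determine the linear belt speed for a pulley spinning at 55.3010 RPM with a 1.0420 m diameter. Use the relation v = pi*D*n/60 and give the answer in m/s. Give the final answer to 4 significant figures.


v = pi * 1.0420 * 55.3010 / 60
v = 3.017 m/s


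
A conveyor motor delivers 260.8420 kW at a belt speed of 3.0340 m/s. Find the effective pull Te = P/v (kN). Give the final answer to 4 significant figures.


Te = P / v = 260.8420 / 3.0340
Te = 85.97 kN


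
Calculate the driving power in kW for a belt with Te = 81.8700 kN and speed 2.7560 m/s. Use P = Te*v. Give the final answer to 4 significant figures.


P = Te * v = 81.8700 * 2.7560
P = 225.6 kW


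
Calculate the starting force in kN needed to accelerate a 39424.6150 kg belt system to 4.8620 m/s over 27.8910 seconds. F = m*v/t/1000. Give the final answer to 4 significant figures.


F = 39424.6150 * 4.8620 / 27.8910 / 1000
F = 6.873 kN


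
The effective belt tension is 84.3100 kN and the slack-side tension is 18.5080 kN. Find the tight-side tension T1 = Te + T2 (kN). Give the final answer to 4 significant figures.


T1 = Te + T2 = 84.3100 + 18.5080
T1 = 102.8 kN


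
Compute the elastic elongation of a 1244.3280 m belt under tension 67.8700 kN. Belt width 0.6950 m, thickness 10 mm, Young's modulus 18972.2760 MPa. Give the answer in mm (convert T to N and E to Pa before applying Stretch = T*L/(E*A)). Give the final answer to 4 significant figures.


A = 0.6950 * 0.01 = 0.00695 m^2
Stretch = 67.8700*1000 * 1244.3280 / (18972.2760e6 * 0.00695) * 1000
Stretch = 640.5 mm


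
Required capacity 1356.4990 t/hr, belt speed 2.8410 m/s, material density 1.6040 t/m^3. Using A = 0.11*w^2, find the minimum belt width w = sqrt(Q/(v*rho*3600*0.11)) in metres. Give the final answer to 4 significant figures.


A_req = 1356.4990 / (2.8410 * 1.6040 * 3600) = 0.0826878 m^2
w = sqrt(0.0826878 / 0.11)
w = 0.8670 m


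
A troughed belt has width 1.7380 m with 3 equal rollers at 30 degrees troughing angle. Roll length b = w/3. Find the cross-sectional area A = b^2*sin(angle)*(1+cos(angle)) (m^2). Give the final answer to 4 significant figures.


b = 1.7380/3 = 0.579333 m
A = 0.579333^2 * sin(30 deg) * (1 + cos(30 deg))
A = 0.3131 m^2


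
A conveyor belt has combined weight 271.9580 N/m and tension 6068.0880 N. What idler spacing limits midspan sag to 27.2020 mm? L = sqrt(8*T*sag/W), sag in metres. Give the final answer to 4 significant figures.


sag = 27.2020/1000 = 0.027202 m
L = sqrt(8 * 6068.0880 * 0.027202 / 271.9580)
L = 2.204 m


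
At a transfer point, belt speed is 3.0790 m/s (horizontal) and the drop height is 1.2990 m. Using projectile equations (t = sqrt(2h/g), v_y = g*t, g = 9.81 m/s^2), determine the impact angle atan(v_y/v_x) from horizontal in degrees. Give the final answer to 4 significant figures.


t = sqrt(2*1.2990/9.81) = 0.514618 s
v_y = 9.81 * 0.514618 = 5.0484 m/s
angle = atan(5.0484 / 3.0790) = 58.62 deg


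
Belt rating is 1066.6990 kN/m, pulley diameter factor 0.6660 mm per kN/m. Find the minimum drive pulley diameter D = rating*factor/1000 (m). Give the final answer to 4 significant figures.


D = 1066.6990 * 0.6660 / 1000
D = 0.7104 m


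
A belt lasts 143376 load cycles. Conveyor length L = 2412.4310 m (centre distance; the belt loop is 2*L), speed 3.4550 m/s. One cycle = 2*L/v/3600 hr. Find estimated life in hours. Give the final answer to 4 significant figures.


cycle_time = 2 * 2412.4310 / 3.4550 / 3600 = 0.387913 hr
life = 143376 * 0.387913 = 55620 hours


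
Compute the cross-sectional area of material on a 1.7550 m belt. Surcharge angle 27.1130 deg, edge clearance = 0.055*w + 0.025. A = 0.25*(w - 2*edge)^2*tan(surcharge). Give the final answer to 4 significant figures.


edge = 0.055*1.7550 + 0.025 = 0.121525 m
ew = 1.7550 - 2*0.121525 = 1.51195 m
A = 0.25 * 1.51195^2 * tan(27.1130 deg)
A = 0.2926 m^2


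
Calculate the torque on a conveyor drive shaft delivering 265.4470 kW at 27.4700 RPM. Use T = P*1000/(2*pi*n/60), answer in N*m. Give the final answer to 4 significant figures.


omega = 2*pi*27.4700/60 = 2.87665 rad/s
T = 265.4470*1000 / 2.87665
T = 92280 N*m


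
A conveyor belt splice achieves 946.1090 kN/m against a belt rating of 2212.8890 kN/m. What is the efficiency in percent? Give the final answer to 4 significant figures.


Eff = 946.1090 / 2212.8890 * 100
Eff = 42.75 %


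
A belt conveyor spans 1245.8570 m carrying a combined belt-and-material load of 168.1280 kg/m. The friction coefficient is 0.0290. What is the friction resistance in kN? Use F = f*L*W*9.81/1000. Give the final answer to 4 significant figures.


F = 0.0290 * 1245.8570 * 168.1280 * 9.81 / 1000
F = 59.59 kN


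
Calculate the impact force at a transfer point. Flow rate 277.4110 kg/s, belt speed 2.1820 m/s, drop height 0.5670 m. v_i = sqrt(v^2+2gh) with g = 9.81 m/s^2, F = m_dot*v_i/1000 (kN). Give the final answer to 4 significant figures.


v_i = sqrt(2.1820^2 + 2*9.81*0.5670) = 3.98568 m/s
F = 277.4110 * 3.98568 / 1000
F = 1.106 kN


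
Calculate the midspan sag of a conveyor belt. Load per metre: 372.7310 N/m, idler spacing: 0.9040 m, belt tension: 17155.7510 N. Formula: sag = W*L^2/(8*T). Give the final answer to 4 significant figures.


sag = 372.7310 * 0.9040^2 / (8 * 17155.7510)
sag = 0.002219 m


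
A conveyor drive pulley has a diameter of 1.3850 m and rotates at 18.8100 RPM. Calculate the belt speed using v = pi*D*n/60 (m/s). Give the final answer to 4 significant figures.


v = pi * 1.3850 * 18.8100 / 60
v = 1.364 m/s


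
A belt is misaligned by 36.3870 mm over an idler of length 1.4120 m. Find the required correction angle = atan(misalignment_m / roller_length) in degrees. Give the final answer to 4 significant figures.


misalign_m = 36.3870 / 1000 = 0.036387 m
angle = atan(0.036387 / 1.4120)
angle = 1.476 deg
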